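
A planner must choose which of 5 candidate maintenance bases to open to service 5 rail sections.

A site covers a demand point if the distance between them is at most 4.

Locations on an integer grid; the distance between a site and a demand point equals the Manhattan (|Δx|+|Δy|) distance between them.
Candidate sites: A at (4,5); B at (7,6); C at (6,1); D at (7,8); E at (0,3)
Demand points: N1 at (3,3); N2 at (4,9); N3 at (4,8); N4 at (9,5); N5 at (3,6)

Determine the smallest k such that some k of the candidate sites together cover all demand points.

Coverage sets (demand points within 4 of each site):
  A: {N1, N2, N3, N5}
  B: {N4, N5}
  C: {}
  D: {N2, N3}
  E: {N1}
No single site covers all 5 demand points.
But {A, B} covers everything, so the minimum is 2.

2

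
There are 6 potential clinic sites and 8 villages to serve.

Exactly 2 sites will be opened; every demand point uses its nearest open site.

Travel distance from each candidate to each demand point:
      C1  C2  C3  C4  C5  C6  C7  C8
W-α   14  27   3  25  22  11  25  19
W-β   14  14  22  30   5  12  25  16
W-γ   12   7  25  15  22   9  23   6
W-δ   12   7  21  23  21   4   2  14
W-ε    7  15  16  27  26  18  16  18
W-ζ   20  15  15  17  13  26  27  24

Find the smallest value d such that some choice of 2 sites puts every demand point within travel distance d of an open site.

Open {W-δ, W-ζ}.
  Farthest demand point is C4 at travel distance 17 (to W-ζ); all others are ≤ 17.
With {W-ε, W-ζ} the worst case is 18.
With {W-γ, W-δ} the worst case is 21.
No size-2 selection achieves below 17.

17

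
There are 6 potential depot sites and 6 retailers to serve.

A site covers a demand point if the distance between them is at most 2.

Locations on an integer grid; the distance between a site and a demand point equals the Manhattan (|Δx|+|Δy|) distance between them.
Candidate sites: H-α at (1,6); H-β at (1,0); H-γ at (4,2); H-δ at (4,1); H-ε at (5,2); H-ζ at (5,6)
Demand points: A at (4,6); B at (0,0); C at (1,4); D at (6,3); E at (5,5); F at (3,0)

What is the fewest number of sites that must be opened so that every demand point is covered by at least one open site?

Coverage sets (demand points within 2 of each site):
  H-α: {C}
  H-β: {B, F}
  H-γ: {}
  H-δ: {F}
  H-ε: {D}
  H-ζ: {A, E}
No 3 sites suffice: every size-3 union leaves at least one demand point uncovered.
But {H-α, H-β, H-ε, H-ζ} covers everything, so the minimum is 4.

4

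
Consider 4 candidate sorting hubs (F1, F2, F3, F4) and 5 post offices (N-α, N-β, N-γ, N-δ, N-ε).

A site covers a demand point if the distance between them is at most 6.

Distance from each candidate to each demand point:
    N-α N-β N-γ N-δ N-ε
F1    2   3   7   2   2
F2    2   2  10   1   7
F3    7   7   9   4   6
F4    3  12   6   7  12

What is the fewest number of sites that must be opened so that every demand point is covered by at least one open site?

2

Coverage sets (demand points within 6 of each site):
  F1: {N-α, N-β, N-δ, N-ε}
  F2: {N-α, N-β, N-δ}
  F3: {N-δ, N-ε}
  F4: {N-α, N-γ}
No single site covers all 5 demand points.
But {F1, F4} covers everything, so the minimum is 2.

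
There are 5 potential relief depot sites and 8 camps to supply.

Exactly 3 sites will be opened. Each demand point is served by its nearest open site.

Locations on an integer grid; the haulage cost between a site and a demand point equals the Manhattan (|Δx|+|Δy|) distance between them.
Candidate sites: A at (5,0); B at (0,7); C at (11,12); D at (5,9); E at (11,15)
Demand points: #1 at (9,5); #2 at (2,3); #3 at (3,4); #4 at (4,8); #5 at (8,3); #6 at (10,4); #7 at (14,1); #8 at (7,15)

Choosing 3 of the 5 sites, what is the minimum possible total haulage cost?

Open {A, D, E}.
  #1→D 8, #2→A 6, #3→A 6, #4→D 2, #5→A 6, #6→A 9, #7→A 10, #8→E 4  ⇒ total 51.
Compare {A, C, D}: total 54.
Compare {A, B, D}: total 55.
No size-3 selection does better; minimum is 51.

51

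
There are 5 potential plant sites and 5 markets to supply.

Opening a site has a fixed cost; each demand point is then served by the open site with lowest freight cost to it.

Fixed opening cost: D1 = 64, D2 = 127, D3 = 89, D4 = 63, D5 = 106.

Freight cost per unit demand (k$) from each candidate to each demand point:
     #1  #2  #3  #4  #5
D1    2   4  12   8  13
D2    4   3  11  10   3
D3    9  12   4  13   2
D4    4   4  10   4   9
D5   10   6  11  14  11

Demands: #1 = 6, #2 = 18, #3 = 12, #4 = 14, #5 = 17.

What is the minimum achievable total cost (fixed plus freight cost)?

Open {D3, D4}: assign each demand point to its cheapest open site.
  #1→D4 6×4=24, #2→D4 18×4=72, #3→D3 12×4=48, #4→D4 14×4=56, #5→D3 17×2=34
  freight cost 234, fixed 152 → total 386.
Compare {D1, D3}: freight cost 278 + fixed 153 = 431.
Compare {D1, D3, D4}: freight cost 222 + fixed 216 = 438.
Compare {D4}: freight cost 425 + fixed 63 = 488.
All other subsets cost ≥ 431. Minimum total cost: 386.

386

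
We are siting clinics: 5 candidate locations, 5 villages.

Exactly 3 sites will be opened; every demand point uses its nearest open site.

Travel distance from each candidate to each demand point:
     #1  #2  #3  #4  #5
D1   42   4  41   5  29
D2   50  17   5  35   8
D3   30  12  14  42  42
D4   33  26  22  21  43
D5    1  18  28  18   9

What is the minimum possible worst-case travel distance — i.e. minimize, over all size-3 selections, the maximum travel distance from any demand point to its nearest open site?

Open {D1, D2, D5}.
  Farthest demand point is #5 at travel distance 8 (to D2); all others are ≤ 8.
With {D1, D3, D5} the worst case is 14.
With {D2, D3, D5} the worst case is 18.
No size-3 selection achieves below 8.

8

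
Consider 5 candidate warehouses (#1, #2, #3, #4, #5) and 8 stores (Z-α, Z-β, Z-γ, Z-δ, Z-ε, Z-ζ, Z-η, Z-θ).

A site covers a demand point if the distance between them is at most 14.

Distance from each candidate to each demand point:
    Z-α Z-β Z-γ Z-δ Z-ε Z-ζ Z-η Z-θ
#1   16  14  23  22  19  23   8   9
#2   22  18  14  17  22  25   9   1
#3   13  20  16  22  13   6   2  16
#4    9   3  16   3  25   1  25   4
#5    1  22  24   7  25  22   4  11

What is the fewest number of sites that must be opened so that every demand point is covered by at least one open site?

Coverage sets (demand points within 14 of each site):
  #1: {Z-β, Z-η, Z-θ}
  #2: {Z-γ, Z-η, Z-θ}
  #3: {Z-α, Z-ε, Z-ζ, Z-η}
  #4: {Z-α, Z-β, Z-δ, Z-ζ, Z-θ}
  #5: {Z-α, Z-δ, Z-η, Z-θ}
No 2 sites suffice: every size-2 union leaves at least one demand point uncovered.
But {#2, #3, #4} covers everything, so the minimum is 3.

3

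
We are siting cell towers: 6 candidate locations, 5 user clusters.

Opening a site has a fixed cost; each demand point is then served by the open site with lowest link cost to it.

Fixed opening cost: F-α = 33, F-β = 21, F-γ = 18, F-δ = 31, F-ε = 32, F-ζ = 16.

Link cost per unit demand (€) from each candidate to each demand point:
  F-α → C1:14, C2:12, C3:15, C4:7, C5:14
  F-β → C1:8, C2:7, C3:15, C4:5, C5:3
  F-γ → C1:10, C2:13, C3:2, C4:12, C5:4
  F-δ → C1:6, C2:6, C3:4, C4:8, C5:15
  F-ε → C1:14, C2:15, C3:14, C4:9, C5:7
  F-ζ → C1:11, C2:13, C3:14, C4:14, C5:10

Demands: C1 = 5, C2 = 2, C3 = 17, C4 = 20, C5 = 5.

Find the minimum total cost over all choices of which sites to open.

Open {F-β, F-γ}: assign each demand point to its cheapest open site.
  C1→F-β 5×8=40, C2→F-β 2×7=14, C3→F-γ 17×2=34, C4→F-β 20×5=100, C5→F-β 5×3=15
  link cost 203, fixed 39 → total 242.
Compare {F-β, F-γ, F-ζ}: link cost 203 + fixed 55 = 258.
Compare {F-β, F-γ, F-δ}: link cost 191 + fixed 70 = 261.
Compare {F-β, F-γ, F-ε}: link cost 203 + fixed 71 = 274.
All other subsets cost ≥ 258. Minimum total cost: 242.

242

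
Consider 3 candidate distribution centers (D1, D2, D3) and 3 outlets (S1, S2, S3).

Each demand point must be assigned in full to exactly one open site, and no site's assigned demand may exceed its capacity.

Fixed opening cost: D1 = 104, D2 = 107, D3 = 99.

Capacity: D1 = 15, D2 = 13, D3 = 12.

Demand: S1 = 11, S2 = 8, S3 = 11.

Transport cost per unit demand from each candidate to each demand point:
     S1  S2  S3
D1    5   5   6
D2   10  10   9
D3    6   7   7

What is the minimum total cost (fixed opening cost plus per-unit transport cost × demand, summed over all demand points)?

Open {D1, D2, D3}; cheapest assignment that respects the capacities:
  D1 (cap 15, load 8): S2 — cost 8×5 = 40
  D2 (cap 13, load 11): S3 — cost 11×9 = 99
  D3 (cap 12, load 11): S1 — cost 11×6 = 66
  Shipping 205, fixed 310 → total 515.
  Any other capacity-feasible assignment to {D1, D2, D3} ships for at least 205.
Total demand is 30 and no other set of sites has combined capacity ≥ 30, so {D1, D2, D3} is the only feasible choice of open sites. Minimum: 515.

515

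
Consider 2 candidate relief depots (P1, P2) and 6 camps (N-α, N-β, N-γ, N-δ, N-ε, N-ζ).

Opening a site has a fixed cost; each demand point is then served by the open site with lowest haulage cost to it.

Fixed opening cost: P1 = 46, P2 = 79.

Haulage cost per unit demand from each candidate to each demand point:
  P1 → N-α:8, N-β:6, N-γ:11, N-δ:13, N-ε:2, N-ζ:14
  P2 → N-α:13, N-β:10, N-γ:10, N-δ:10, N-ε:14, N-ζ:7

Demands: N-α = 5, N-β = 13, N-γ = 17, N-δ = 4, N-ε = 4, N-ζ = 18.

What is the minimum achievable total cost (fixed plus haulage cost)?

587

Open {P1, P2}: assign each demand point to its cheapest open site.
  N-α→P1 5×8=40, N-β→P1 13×6=78, N-γ→P2 17×10=170, N-δ→P2 4×10=40, N-ε→P1 4×2=8, N-ζ→P2 18×7=126
  haulage cost 462, fixed 125 → total 587.
Compare {P1}: haulage cost 617 + fixed 46 = 663.
Compare {P2}: haulage cost 587 + fixed 79 = 666.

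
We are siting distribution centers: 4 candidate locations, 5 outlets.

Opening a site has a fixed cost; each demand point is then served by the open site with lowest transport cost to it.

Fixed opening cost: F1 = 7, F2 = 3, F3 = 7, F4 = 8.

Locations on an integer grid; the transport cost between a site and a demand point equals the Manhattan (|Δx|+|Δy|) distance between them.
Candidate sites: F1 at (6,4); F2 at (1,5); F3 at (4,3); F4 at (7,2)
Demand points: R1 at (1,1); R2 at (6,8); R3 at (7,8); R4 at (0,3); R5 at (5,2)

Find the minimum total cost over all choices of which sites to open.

Open {F1, F2}: assign each demand point to its cheapest open site.
  R1→F2 4, R2→F1 4, R3→F1 5, R4→F2 3, R5→F1 3
  transport cost 19, fixed 10 → total 29.
Compare {F3}: transport cost 26 + fixed 7 = 33.
Compare {F2, F4}: transport cost 22 + fixed 11 = 33.
Compare {F1}: transport cost 27 + fixed 7 = 34.
All other subsets cost ≥ 33. Minimum total cost: 29.

29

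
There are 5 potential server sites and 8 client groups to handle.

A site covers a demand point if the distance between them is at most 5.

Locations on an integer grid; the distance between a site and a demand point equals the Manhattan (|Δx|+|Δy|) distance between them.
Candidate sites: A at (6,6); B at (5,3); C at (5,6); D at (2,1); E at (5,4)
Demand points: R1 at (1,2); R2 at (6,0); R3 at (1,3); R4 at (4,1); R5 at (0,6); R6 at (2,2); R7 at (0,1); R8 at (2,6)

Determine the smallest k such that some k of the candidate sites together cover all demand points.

Coverage sets (demand points within 5 of each site):
  A: {R8}
  B: {R1, R2, R3, R4, R6}
  C: {R5, R8}
  D: {R1, R2, R3, R4, R6, R7, R8}
  E: {R2, R3, R4, R6, R8}
No single site covers all 8 demand points.
But {C, D} covers everything, so the minimum is 2.

2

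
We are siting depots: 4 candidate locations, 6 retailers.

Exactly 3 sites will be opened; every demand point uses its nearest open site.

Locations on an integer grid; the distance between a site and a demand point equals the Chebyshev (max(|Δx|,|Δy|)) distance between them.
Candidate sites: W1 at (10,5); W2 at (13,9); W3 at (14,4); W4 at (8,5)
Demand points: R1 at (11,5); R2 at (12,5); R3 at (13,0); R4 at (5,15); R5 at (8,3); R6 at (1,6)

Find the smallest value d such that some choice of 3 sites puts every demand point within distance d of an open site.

8

Open {W1, W2, W4}.
  Farthest demand point is R4 at distance 8 (to W2); all others are ≤ 8.
With {W2, W3, W4} the worst case is 8.
With {W1, W2, W3} the worst case is 9.
No size-3 selection achieves below 8.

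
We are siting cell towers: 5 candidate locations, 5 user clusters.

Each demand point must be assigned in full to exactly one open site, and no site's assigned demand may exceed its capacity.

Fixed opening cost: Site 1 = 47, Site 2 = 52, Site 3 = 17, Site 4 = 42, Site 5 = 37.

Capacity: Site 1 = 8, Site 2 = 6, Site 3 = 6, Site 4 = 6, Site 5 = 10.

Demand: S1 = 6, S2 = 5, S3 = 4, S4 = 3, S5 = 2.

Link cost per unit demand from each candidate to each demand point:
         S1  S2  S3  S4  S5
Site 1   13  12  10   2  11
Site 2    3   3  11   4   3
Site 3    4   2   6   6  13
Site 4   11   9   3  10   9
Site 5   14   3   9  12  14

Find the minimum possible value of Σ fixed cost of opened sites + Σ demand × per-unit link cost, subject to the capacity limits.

199

Open {Site 2, Site 3, Site 5}; cheapest assignment that respects the capacities:
  Site 2 (cap 6, load 5): S4, S5 — cost 3×4 + 2×3 = 18
  Site 3 (cap 6, load 6): S1 — cost 6×4 = 24
  Site 5 (cap 10, load 9): S2, S3 — cost 5×3 + 4×9 = 51
  Shipping 93, fixed 106 → total 199.
  Any other capacity-feasible assignment to {Site 2, Site 3, Site 5} ships for at least 93.
Compare {Site 3, Site 4, Site 5}: its best feasible assignment gives total 201.
Compare {Site 1, Site 3, Site 5}: its best feasible assignment gives total 204.
Every other set of open sites that can feasibly serve all demand totals ≥ 201 even under its best assignment. Minimum: 199.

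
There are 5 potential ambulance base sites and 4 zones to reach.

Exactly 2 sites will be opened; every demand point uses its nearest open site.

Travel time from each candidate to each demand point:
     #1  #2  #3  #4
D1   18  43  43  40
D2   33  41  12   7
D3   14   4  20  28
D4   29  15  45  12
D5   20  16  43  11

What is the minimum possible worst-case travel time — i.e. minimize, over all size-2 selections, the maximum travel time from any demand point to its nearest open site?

Open {D2, D3}.
  Farthest demand point is #1 at travel time 14 (to D3); all others are ≤ 14.
With {D2, D5} the worst case is 20.
With {D3, D4} the worst case is 20.
No size-2 selection achieves below 14.

14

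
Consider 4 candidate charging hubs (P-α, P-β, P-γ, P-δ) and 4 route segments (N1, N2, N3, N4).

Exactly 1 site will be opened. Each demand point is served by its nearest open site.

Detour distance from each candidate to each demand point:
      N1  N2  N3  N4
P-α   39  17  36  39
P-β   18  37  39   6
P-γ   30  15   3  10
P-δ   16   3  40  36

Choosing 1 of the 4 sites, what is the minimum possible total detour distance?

Open {P-γ}.
  N1→P-γ 30, N2→P-γ 15, N3→P-γ 3, N4→P-γ 10  ⇒ total 58.
Compare {P-δ}: total 95.
Compare {P-β}: total 100.
No size-1 selection does better; minimum is 58.

58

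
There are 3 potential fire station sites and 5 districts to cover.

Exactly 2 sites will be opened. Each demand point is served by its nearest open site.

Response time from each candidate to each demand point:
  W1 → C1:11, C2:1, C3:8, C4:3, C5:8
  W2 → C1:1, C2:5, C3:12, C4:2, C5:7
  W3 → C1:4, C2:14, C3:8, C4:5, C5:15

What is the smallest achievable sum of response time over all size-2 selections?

Open {W1, W2}.
  C1→W2 1, C2→W1 1, C3→W1 8, C4→W2 2, C5→W2 7  ⇒ total 19.
Compare {W2, W3}: total 23.
Compare {W1, W3}: total 24.

19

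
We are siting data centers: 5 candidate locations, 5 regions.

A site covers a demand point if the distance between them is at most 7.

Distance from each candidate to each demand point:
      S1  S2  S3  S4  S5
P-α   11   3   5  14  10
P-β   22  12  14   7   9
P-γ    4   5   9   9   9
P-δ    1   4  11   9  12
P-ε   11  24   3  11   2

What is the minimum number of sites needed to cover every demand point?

3

Coverage sets (demand points within 7 of each site):
  P-α: {S2, S3}
  P-β: {S4}
  P-γ: {S1, S2}
  P-δ: {S1, S2}
  P-ε: {S3, S5}
No 2 sites suffice: every size-2 union leaves at least one demand point uncovered.
But {P-β, P-γ, P-ε} covers everything, so the minimum is 3.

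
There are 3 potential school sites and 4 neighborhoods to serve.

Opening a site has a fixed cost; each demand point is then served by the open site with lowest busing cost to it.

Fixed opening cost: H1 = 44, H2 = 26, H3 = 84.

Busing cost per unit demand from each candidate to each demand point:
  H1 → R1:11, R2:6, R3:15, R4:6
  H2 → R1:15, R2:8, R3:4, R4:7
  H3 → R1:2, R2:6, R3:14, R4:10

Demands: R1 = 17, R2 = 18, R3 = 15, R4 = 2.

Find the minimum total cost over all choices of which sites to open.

326

Open {H2, H3}: assign each demand point to its cheapest open site.
  R1→H3 17×2=34, R2→H3 18×6=108, R3→H2 15×4=60, R4→H2 2×7=14
  busing cost 216, fixed 110 → total 326.
Compare {H1, H2, H3}: busing cost 214 + fixed 154 = 368.
Compare {H1, H2}: busing cost 367 + fixed 70 = 437.
Compare {H3}: busing cost 372 + fixed 84 = 456.
All other subsets cost ≥ 368. Minimum total cost: 326.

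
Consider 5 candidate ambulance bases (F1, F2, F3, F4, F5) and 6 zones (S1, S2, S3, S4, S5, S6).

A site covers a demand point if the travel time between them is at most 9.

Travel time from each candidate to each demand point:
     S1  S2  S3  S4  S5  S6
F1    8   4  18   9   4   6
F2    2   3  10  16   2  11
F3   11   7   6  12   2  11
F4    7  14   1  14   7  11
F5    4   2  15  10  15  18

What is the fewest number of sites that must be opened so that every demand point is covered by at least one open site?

2

Coverage sets (demand points within 9 of each site):
  F1: {S1, S2, S4, S5, S6}
  F2: {S1, S2, S5}
  F3: {S2, S3, S5}
  F4: {S1, S3, S5}
  F5: {S1, S2}
No single site covers all 6 demand points.
But {F1, F3} covers everything, so the minimum is 2.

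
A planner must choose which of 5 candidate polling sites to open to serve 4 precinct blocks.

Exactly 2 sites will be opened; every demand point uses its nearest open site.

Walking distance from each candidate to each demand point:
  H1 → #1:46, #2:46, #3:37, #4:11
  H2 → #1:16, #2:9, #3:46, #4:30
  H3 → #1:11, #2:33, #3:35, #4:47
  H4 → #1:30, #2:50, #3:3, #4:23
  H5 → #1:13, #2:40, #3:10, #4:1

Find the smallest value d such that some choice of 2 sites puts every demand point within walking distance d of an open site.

13

Open {H2, H5}.
  Farthest demand point is #1 at walking distance 13 (to H5); all others are ≤ 13.
With {H2, H4} the worst case is 23.
With {H3, H4} the worst case is 33.
No size-2 selection achieves below 13.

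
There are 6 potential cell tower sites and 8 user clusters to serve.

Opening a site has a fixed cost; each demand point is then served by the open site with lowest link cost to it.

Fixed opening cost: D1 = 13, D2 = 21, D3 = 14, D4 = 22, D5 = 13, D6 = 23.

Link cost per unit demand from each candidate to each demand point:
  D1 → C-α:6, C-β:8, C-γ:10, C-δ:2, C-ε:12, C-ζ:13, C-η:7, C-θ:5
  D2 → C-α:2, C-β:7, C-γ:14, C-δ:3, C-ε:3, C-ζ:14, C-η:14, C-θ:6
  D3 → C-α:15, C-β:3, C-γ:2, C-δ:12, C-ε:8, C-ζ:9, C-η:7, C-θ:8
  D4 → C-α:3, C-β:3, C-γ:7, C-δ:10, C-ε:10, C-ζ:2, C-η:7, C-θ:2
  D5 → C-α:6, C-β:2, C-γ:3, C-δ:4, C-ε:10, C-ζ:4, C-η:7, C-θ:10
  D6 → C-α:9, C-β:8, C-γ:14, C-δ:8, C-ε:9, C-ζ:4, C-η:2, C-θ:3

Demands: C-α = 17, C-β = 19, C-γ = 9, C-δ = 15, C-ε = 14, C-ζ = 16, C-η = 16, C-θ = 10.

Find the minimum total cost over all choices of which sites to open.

Open {D1, D2, D4, D5, D6}: assign each demand point to its cheapest open site.
  C-α→D2 17×2=34, C-β→D5 19×2=38, C-γ→D5 9×3=27, C-δ→D1 15×2=30, C-ε→D2 14×3=42, C-ζ→D4 16×2=32, C-η→D6 16×2=32, C-θ→D4 10×2=20
  link cost 255, fixed 92 → total 347.
Compare {D2, D4, D5, D6}: link cost 270 + fixed 79 = 349.
Compare {D1, D2, D3, D4, D5, D6}: link cost 246 + fixed 106 = 352.
Compare {D2, D3, D4, D5, D6}: link cost 261 + fixed 93 = 354.
All other subsets cost ≥ 349. Minimum total cost: 347.

347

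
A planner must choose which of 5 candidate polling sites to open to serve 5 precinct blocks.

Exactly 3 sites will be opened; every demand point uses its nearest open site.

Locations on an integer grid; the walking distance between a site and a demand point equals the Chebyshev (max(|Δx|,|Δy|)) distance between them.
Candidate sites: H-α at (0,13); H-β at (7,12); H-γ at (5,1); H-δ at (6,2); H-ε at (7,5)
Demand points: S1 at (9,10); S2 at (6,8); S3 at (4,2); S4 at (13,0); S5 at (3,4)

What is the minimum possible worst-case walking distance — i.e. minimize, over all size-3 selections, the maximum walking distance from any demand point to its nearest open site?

6

Open {H-α, H-β, H-ε}.
  Farthest demand point is S4 at walking distance 6 (to H-ε); all others are ≤ 6.
With {H-α, H-γ, H-ε} the worst case is 6.
With {H-α, H-δ, H-ε} the worst case is 6.
No size-3 selection achieves below 6.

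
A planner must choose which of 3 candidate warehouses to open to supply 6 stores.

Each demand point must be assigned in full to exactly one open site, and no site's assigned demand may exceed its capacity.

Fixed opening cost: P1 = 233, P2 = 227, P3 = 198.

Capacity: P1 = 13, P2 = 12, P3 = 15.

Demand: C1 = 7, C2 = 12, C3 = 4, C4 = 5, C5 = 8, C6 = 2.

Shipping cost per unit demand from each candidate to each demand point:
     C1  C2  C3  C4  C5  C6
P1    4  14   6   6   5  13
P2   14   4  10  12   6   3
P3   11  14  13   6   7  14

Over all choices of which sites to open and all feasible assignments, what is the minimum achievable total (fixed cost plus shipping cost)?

Open {P1, P2, P3}; cheapest assignment that respects the capacities:
  P1 (cap 13, load 13): C1, C3, C6 — cost 7×4 + 4×6 + 2×13 = 78
  P2 (cap 12, load 12): C2 — cost 12×4 = 48
  P3 (cap 15, load 13): C4, C5 — cost 5×6 + 8×7 = 86
  Shipping 212, fixed 658 → total 870.
  Any other capacity-feasible assignment to {P1, P2, P3} ships for at least 212.
Total demand is 38 and no other set of sites has combined capacity ≥ 38, so {P1, P2, P3} is the only feasible choice of open sites. Minimum: 870.

870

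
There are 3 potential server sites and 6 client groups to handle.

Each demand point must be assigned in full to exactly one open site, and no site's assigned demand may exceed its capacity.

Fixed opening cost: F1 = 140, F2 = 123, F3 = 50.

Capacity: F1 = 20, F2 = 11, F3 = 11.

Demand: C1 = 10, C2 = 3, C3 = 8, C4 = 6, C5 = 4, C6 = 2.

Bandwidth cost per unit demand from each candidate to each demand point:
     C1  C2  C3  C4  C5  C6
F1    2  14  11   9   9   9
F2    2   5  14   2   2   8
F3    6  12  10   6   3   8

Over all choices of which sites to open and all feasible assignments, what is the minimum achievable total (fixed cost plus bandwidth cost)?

476

Open {F1, F2, F3}; cheapest assignment that respects the capacities:
  F1 (cap 20, load 18): C1, C3 — cost 10×2 + 8×11 = 108
  F2 (cap 11, load 11): C2, C4, C6 — cost 3×5 + 6×2 + 2×8 = 43
  F3 (cap 11, load 4): C5 — cost 4×3 = 12
  Shipping 163, fixed 313 → total 476.
  Any other capacity-feasible assignment to {F1, F2, F3} ships for at least 163.
Total demand is 33 and no other set of sites has combined capacity ≥ 33, so {F1, F2, F3} is the only feasible choice of open sites. Minimum: 476.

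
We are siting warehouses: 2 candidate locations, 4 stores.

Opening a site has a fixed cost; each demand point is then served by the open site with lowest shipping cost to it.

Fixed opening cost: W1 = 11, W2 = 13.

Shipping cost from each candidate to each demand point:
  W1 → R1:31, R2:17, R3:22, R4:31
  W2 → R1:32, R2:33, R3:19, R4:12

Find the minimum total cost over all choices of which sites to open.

Open {W1, W2}: assign each demand point to its cheapest open site.
  R1→W1 31, R2→W1 17, R3→W2 19, R4→W2 12
  shipping cost 79, fixed 24 → total 103.
Compare {W2}: shipping cost 96 + fixed 13 = 109.
Compare {W1}: shipping cost 101 + fixed 11 = 112.

103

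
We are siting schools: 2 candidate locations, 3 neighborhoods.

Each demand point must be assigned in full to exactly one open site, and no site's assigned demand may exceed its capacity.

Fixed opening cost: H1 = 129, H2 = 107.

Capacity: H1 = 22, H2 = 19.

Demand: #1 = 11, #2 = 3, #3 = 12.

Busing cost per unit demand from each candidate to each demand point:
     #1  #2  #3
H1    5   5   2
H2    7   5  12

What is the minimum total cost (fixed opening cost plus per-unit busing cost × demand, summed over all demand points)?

352

Open {H1, H2}; cheapest assignment that respects the capacities:
  H1 (cap 22, load 15): #2, #3 — cost 3×5 + 12×2 = 39
  H2 (cap 19, load 11): #1 — cost 11×7 = 77
  Shipping 116, fixed 236 → total 352.
  Any other capacity-feasible assignment to {H1, H2} ships for at least 116.
Total demand is 26 and no other set of sites has combined capacity ≥ 26, so {H1, H2} is the only feasible choice of open sites. Minimum: 352.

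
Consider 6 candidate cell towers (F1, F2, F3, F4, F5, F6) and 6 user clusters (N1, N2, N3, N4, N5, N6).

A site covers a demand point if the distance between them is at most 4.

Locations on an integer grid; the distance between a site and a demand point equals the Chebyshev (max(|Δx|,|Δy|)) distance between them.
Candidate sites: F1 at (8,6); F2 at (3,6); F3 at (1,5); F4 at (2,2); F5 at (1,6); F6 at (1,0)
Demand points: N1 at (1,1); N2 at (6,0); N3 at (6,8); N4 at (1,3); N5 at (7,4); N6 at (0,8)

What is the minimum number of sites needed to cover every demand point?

Coverage sets (demand points within 4 of each site):
  F1: {N3, N5}
  F2: {N3, N4, N5, N6}
  F3: {N1, N4, N6}
  F4: {N1, N2, N4}
  F5: {N4, N6}
  F6: {N1, N4}
No single site covers all 6 demand points.
But {F2, F4} covers everything, so the minimum is 2.

2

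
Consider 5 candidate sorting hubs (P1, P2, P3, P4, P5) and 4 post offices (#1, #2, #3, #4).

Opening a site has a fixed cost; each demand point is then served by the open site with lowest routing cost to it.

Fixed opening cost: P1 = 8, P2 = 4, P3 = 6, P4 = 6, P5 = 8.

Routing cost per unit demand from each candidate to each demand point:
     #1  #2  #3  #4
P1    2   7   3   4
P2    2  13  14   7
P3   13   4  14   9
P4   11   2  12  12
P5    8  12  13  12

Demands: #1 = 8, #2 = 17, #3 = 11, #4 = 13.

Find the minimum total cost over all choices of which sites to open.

Open {P1, P4}: assign each demand point to its cheapest open site.
  #1→P1 8×2=16, #2→P4 17×2=34, #3→P1 11×3=33, #4→P1 13×4=52
  routing cost 135, fixed 14 → total 149.
Compare {P1, P2, P4}: routing cost 135 + fixed 18 = 153.
Compare {P1, P3, P4}: routing cost 135 + fixed 20 = 155.
Compare {P1, P4, P5}: routing cost 135 + fixed 22 = 157.
All other subsets cost ≥ 153. Minimum total cost: 149.

149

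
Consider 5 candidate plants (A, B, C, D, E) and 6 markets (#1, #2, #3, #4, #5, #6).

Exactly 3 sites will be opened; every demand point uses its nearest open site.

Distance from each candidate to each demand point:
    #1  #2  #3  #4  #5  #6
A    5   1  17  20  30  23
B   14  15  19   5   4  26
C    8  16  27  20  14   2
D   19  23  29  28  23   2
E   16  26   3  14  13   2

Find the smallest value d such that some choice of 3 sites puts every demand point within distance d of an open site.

Open {A, B, E}.
  Farthest demand point is #1 at distance 5 (to A); all others are ≤ 5.
With {A, C, E} the worst case is 14.
With {A, D, E} the worst case is 14.
No size-3 selection achieves below 5.

5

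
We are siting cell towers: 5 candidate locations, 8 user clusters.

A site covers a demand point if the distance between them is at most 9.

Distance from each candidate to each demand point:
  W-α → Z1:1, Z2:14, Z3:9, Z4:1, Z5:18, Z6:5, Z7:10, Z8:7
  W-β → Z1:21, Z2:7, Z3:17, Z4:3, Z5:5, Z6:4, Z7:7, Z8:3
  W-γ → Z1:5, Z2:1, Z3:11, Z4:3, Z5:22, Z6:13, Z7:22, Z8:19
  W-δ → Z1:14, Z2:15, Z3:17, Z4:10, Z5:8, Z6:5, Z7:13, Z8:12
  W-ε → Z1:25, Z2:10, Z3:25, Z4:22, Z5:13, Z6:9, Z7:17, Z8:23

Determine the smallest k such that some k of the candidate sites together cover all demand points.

Coverage sets (demand points within 9 of each site):
  W-α: {Z1, Z3, Z4, Z6, Z8}
  W-β: {Z2, Z4, Z5, Z6, Z7, Z8}
  W-γ: {Z1, Z2, Z4}
  W-δ: {Z5, Z6}
  W-ε: {Z6}
No single site covers all 8 demand points.
But {W-α, W-β} covers everything, so the minimum is 2.

2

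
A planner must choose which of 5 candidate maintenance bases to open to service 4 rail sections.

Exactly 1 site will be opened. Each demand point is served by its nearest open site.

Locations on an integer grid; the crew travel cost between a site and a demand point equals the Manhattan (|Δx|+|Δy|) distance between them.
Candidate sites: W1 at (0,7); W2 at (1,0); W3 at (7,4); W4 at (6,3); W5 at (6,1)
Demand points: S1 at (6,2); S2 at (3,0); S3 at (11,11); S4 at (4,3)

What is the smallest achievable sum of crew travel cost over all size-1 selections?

22

Open {W4}.
  S1→W4 1, S2→W4 6, S3→W4 13, S4→W4 2  ⇒ total 22.
Compare {W5}: total 24.
Compare {W3}: total 26.
No size-1 selection does better; minimum is 22.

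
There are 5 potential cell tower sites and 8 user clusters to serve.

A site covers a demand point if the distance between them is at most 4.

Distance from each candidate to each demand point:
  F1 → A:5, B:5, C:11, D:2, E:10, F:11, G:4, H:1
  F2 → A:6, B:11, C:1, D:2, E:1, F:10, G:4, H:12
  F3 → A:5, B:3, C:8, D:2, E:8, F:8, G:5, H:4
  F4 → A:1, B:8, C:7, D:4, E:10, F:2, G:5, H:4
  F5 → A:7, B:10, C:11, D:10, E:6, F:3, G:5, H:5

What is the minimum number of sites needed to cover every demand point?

Coverage sets (demand points within 4 of each site):
  F1: {D, G, H}
  F2: {C, D, E, G}
  F3: {B, D, H}
  F4: {A, D, F, H}
  F5: {F}
No 2 sites suffice: every size-2 union leaves at least one demand point uncovered.
But {F2, F3, F4} covers everything, so the minimum is 3.

3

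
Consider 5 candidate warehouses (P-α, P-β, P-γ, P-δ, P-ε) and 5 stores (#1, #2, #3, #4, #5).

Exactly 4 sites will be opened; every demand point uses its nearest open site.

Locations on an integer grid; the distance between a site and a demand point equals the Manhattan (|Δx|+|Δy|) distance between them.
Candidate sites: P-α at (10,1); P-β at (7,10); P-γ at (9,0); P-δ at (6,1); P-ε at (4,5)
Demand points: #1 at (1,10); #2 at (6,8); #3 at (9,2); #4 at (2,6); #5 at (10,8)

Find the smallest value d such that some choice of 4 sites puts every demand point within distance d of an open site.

6

Open {P-α, P-β, P-γ, P-ε}.
  Farthest demand point is #1 at distance 6 (to P-β); all others are ≤ 6.
With {P-α, P-β, P-δ, P-ε} the worst case is 6.
With {P-β, P-γ, P-δ, P-ε} the worst case is 6.
No size-4 selection achieves below 6.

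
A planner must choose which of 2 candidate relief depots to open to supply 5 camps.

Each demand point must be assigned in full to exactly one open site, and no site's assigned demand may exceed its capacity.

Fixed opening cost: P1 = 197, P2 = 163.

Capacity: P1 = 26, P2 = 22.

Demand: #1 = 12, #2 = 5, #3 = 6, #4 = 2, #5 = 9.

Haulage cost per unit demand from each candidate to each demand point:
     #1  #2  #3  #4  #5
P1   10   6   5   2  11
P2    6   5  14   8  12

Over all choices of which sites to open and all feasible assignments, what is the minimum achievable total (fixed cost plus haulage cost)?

590

Open {P1, P2}; cheapest assignment that respects the capacities:
  P1 (cap 26, load 17): #3, #4, #5 — cost 6×5 + 2×2 + 9×11 = 133
  P2 (cap 22, load 17): #1, #2 — cost 12×6 + 5×5 = 97
  Shipping 230, fixed 360 → total 590.
  Any other capacity-feasible assignment to {P1, P2} ships for at least 230.
Total demand is 34 and no other set of sites has combined capacity ≥ 34, so {P1, P2} is the only feasible choice of open sites. Minimum: 590.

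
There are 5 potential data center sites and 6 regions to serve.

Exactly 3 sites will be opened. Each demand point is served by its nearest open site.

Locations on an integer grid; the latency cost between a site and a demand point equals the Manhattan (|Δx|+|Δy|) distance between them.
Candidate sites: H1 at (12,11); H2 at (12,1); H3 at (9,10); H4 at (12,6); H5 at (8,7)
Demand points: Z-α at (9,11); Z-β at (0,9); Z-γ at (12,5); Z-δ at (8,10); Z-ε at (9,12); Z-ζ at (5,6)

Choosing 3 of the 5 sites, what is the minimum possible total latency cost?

19

Open {H3, H4, H5}.
  Z-α→H3 1, Z-β→H3 10, Z-γ→H4 1, Z-δ→H3 1, Z-ε→H3 2, Z-ζ→H5 4  ⇒ total 19.
Compare {H1, H3, H4}: total 22.
Compare {H2, H3, H4}: total 22.
No size-3 selection does better; minimum is 19.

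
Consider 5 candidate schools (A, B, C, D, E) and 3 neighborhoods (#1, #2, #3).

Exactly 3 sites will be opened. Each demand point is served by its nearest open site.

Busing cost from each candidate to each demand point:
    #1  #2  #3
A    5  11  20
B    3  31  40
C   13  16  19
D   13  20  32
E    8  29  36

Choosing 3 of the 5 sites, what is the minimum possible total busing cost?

33

Open {A, B, C}.
  #1→B 3, #2→A 11, #3→C 19  ⇒ total 33.
Compare {A, B, D}: total 34.
Compare {A, B, E}: total 34.
No size-3 selection does better; minimum is 33.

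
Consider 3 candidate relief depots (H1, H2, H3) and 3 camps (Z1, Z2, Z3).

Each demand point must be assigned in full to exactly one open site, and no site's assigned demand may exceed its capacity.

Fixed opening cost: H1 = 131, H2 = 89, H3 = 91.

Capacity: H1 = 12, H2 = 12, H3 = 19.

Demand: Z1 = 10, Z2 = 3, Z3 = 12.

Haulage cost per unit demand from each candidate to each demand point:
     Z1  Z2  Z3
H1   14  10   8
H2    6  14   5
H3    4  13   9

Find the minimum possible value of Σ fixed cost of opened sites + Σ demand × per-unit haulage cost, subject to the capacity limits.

Open {H2, H3}; cheapest assignment that respects the capacities:
  H2 (cap 12, load 12): Z3 — cost 12×5 = 60
  H3 (cap 19, load 13): Z1, Z2 — cost 10×4 + 3×13 = 79
  Shipping 139, fixed 180 → total 319.
  Any other capacity-feasible assignment to {H2, H3} ships for at least 139.
Compare {H1, H3}: its best feasible assignment gives total 397.
Compare {H1, H2, H3}: its best feasible assignment gives total 441.
Every other set of open sites that can feasibly serve all demand totals ≥ 397 even under its best assignment. Minimum: 319.

319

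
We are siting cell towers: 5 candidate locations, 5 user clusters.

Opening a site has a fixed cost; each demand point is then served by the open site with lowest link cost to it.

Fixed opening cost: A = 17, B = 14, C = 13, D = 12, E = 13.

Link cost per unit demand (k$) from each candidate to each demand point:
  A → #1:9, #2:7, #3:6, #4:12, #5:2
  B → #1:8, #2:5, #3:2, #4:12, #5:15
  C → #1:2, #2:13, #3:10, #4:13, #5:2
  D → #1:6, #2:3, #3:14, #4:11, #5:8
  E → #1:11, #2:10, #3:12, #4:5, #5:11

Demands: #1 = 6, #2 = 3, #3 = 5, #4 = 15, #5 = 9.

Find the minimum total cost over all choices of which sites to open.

Open {B, C, E}: assign each demand point to its cheapest open site.
  #1→C 6×2=12, #2→B 3×5=15, #3→B 5×2=10, #4→E 15×5=75, #5→C 9×2=18
  link cost 130, fixed 40 → total 170.
Compare {B, C, D, E}: link cost 124 + fixed 52 = 176.
Compare {A, B, C, E}: link cost 130 + fixed 57 = 187.
Compare {A, B, C, D, E}: link cost 124 + fixed 69 = 193.
All other subsets cost ≥ 176. Minimum total cost: 170.

170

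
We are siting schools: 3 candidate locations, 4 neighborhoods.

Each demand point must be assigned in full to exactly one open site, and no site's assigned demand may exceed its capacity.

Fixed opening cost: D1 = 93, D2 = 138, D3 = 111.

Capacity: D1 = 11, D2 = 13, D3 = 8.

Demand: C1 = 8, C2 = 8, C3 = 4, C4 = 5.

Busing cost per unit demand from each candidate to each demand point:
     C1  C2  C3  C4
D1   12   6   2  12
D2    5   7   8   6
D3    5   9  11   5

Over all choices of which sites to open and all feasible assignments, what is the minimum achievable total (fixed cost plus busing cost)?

476

Open {D1, D2, D3}; cheapest assignment that respects the capacities:
  D1 (cap 11, load 4): C3 — cost 4×2 = 8
  D2 (cap 13, load 13): C2, C4 — cost 8×7 + 5×6 = 86
  D3 (cap 8, load 8): C1 — cost 8×5 = 40
  Shipping 134, fixed 342 → total 476.
  Any other capacity-feasible assignment to {D1, D2, D3} ships for at least 134.
Total demand is 25 and no other set of sites has combined capacity ≥ 25, so {D1, D2, D3} is the only feasible choice of open sites. Minimum: 476.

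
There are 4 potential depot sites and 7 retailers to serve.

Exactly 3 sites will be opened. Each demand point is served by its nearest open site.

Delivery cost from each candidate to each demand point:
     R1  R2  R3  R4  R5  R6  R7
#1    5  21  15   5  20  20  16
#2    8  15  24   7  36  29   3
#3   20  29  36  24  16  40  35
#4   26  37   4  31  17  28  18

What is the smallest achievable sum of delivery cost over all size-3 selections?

69

Open {#1, #2, #4}.
  R1→#1 5, R2→#2 15, R3→#4 4, R4→#1 5, R5→#4 17, R6→#1 20, R7→#2 3  ⇒ total 69.
Compare {#1, #2, #3}: total 79.
Compare {#2, #3, #4}: total 81.
No size-3 selection does better; minimum is 69.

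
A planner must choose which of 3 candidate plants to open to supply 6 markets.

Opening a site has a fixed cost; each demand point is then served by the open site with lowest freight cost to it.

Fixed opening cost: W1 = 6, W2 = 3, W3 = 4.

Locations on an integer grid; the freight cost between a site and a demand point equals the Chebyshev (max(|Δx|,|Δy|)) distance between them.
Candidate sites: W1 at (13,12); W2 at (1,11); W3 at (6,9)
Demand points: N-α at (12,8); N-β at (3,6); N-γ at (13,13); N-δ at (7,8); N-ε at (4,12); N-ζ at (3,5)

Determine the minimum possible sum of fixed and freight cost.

Open {W1, W3}: assign each demand point to its cheapest open site.
  N-α→W1 4, N-β→W3 3, N-γ→W1 1, N-δ→W3 1, N-ε→W3 3, N-ζ→W3 4
  freight cost 16, fixed 10 → total 26.
Compare {W3}: freight cost 24 + fixed 4 = 28.
Compare {W1, W2, W3}: freight cost 16 + fixed 13 = 29.
Compare {W2, W3}: freight cost 24 + fixed 7 = 31.
All other subsets cost ≥ 28. Minimum total cost: 26.

26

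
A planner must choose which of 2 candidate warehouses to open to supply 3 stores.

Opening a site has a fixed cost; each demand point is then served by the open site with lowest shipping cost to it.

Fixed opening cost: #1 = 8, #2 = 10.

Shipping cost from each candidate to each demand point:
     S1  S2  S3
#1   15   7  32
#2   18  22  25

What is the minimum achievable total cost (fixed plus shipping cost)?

62

Open {#1}: assign each demand point to its cheapest open site.
  S1→#1 15, S2→#1 7, S3→#1 32
  shipping cost 54, fixed 8 → total 62.
Compare {#1, #2}: shipping cost 47 + fixed 18 = 65.
Compare {#2}: shipping cost 65 + fixed 10 = 75.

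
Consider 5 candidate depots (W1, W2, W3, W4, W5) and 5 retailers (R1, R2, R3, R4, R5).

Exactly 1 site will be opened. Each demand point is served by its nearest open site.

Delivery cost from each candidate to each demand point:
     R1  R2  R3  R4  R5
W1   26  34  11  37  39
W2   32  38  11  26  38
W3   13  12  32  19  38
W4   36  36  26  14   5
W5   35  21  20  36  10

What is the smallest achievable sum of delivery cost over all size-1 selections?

Open {W3}.
  R1→W3 13, R2→W3 12, R3→W3 32, R4→W3 19, R5→W3 38  ⇒ total 114.
Compare {W4}: total 117.
Compare {W5}: total 122.
No size-1 selection does better; minimum is 114.

114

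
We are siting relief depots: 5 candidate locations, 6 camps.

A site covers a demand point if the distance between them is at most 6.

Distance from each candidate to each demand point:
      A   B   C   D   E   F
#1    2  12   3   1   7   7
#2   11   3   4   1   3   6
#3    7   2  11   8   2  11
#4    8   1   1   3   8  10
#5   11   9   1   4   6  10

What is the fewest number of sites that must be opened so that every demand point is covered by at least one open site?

Coverage sets (demand points within 6 of each site):
  #1: {A, C, D}
  #2: {B, C, D, E, F}
  #3: {B, E}
  #4: {B, C, D}
  #5: {C, D, E}
No single site covers all 6 demand points.
But {#1, #2} covers everything, so the minimum is 2.

2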